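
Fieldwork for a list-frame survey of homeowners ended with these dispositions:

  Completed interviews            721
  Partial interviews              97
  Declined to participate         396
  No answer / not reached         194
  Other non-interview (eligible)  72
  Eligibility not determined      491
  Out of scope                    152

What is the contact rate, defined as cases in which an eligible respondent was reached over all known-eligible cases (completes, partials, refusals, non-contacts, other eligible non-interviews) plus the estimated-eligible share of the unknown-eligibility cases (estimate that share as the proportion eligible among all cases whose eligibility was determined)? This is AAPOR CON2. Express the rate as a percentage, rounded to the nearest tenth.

Top → 721 + 97 + 396 + 72 = 1286
Determined eligible → 721 + 97 + 396 + 194 + 72 = 1480
e = 1480 / (1480 + 152) = 1480 / 1632 = 0.9069
e × U → 0.9069 × 491 = 445.29
Base → 1480 + 445.29 = 1925.29
CON2 = 1286 / 1925.29 = 0.6680

66.8%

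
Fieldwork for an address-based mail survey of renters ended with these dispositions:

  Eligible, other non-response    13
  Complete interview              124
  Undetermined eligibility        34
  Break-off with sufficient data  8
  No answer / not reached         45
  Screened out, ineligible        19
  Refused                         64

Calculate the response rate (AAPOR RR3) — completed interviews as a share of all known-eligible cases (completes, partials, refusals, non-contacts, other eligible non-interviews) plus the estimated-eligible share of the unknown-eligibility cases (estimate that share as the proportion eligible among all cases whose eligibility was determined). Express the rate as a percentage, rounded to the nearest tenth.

43.4%

Num → 124
Known eligible → 124 + 8 + 64 + 45 + 13 = 254
e = 254 / (254 + 19) = 254 / 273 = 0.9304
e × U → 0.9304 × 34 = 31.63
Base → 254 + 31.63 = 285.63
RR3 = 124 / 285.63 = 0.4341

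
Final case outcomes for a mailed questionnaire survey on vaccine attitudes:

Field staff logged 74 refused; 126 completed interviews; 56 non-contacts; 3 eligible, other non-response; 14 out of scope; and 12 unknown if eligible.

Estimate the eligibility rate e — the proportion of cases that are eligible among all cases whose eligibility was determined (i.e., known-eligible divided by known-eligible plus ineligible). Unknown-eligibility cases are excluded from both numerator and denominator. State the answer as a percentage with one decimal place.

Determined eligible → 126 + 74 + 56 + 3 = 259
e = 259 / (259 + 14) = 259 / 273 = 0.9487

94.9%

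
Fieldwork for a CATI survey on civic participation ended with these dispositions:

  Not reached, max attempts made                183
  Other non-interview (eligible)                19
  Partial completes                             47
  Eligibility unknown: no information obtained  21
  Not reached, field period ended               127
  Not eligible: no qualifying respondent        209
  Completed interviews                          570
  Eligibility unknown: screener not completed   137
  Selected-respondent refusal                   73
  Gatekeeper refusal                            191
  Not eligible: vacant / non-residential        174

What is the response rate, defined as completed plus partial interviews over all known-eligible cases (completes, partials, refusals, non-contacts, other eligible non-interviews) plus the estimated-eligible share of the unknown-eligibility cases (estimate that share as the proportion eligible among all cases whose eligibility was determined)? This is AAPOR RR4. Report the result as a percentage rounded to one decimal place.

46.4%

Refusal or break-off = 191 + 73 = 264
Never reached = 127 + 183 = 310
Unknown if eligible = 137 + 21 = 158
Not eligible = 209 + 174 = 383
Num → 570 + 47 = 617
Known eligible → 570 + 47 + 264 + 310 + 19 = 1210
e = 1210 / (1210 + 383) = 1210 / 1593 = 0.7596
e × U → 0.7596 × 158 = 120.02
Base → 1210 + 120.02 = 1330.02
RR4 = 617 / 1330.02 = 0.4639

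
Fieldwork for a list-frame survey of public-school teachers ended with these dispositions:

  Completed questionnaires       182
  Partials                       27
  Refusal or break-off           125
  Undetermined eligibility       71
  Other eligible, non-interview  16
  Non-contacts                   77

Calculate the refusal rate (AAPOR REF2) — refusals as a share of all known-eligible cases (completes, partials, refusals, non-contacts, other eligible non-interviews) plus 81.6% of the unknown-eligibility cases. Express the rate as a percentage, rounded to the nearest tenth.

Top → 125
Determined eligible → 182 + 27 + 125 + 77 + 16 = 427
Estimated eligible among unknowns → 0.8160 × 71 = 57.94
Base → 427 + 57.94 = 484.94
REF2 = 125 / 484.94 = 0.2578

25.8%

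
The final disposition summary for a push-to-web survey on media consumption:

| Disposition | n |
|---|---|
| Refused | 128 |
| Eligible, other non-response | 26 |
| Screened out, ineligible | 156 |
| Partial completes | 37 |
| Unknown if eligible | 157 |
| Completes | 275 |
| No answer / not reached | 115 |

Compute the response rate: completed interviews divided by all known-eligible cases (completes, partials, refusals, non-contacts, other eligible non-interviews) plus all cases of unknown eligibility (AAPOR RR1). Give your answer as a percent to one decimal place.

37.3%

Num: 275
Denom: 275 + 37 + 128 + 115 + 26 + 157 = 738
RR1 = 275 / 738 = 0.3726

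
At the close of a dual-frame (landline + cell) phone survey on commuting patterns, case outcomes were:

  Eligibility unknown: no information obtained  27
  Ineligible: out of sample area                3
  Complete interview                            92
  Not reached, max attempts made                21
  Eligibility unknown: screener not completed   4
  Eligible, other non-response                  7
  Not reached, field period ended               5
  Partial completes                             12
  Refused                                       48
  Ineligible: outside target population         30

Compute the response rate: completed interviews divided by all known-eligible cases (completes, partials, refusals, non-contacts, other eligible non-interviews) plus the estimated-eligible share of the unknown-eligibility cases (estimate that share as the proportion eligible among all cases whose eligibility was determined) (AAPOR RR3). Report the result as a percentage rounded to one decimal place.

Non-contacts = 5 + 21 = 26
Undetermined eligibility = 4 + 27 = 31
Not eligible = 30 + 3 = 33
Num = 92
Known eligible = 92 + 12 + 48 + 26 + 7 = 185
e = 185 / (185 + 33) = 185 / 218 = 0.8486
Estimated eligible among unknowns = 0.8486 × 31 = 26.31
Denom = 185 + 26.31 = 211.31
RR3 = 92 / 211.31 = 0.4354

43.5%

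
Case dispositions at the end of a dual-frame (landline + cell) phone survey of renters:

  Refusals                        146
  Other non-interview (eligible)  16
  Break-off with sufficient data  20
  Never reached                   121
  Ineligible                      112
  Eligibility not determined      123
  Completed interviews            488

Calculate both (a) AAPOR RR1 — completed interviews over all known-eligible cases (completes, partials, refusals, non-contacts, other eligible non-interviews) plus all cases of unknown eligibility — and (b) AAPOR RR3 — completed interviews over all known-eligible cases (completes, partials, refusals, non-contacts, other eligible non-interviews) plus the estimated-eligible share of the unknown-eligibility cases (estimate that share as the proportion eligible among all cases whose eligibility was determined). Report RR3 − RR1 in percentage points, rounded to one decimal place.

0.9

Top → 488
Denominator → 488 + 20 + 146 + 121 + 16 + 123 = 914
RR1 = 488 / 914 = 0.5339
Known eligible → 488 + 20 + 146 + 121 + 16 = 791
e = 791 / (791 + 112) = 791 / 903 = 0.8760
e × U → 0.8760 × 123 = 107.75
Denominator → 791 + 107.75 = 898.75
RR3 = 488 / 898.75 = 0.5430
Difference = 54.30 − 53.39 = 0.91 percentage points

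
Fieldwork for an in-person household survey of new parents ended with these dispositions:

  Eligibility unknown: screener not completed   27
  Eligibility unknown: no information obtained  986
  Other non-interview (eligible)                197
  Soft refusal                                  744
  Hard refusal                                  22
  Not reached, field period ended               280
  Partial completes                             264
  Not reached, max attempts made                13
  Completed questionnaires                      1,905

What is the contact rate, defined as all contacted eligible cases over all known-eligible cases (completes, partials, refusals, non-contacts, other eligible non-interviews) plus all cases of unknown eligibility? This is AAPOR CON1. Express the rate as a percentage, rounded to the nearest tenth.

70.6%

Refusals = 22 + 744 = 766
Non-contacts = 280 + 13 = 293
Unknown eligibility = 27 + 986 = 1013
Numerator: 1905 + 264 + 766 + 197 = 3132
Base: 1905 + 264 + 766 + 293 + 197 + 1013 = 4438
CON1 = 3132 / 4438 = 0.7057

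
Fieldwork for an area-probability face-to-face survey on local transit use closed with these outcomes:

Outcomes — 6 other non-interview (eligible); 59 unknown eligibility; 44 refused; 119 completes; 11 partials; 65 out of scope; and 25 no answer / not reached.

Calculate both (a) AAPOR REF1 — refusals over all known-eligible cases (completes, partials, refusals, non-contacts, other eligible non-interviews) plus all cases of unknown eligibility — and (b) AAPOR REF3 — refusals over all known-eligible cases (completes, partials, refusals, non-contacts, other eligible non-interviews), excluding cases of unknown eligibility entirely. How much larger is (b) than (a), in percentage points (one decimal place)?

4.8

Top: 44
Denominator: 119 + 11 + 44 + 25 + 6 + 59 = 264
REF1 = 44 / 264 = 0.1667
Denominator: 119 + 11 + 44 + 25 + 6 = 205
REF3 = 44 / 205 = 0.2146
Difference = 21.46 − 16.67 = 4.79 percentage points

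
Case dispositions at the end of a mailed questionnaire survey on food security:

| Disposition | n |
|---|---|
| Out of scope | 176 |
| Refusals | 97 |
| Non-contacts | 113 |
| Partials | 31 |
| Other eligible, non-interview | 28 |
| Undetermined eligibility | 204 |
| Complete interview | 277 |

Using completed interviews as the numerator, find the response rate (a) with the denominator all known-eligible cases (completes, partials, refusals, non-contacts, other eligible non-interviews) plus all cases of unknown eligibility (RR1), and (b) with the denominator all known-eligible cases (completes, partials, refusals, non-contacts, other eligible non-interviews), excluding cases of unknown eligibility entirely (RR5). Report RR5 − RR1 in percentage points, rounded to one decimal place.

Num = 277
Denominator = 277 + 31 + 97 + 113 + 28 + 204 = 750
RR1 = 277 / 750 = 0.3693
Denominator = 277 + 31 + 97 + 113 + 28 = 546
RR5 = 277 / 546 = 0.5073
Difference = 50.73 − 36.93 = 13.80 percentage points

13.8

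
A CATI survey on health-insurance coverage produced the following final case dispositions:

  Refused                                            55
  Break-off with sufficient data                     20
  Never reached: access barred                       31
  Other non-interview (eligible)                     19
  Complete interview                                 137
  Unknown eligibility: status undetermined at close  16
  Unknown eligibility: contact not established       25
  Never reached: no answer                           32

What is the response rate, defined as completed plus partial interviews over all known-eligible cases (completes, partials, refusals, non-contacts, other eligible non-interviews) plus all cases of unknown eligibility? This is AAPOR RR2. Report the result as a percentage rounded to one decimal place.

Non-contacts = 32 + 31 = 63
Unknown eligibility = 25 + 16 = 41
Numerator = 137 + 20 = 157
Denominator = 137 + 20 + 55 + 63 + 19 + 41 = 335
RR2 = 157 / 335 = 0.4687

46.9%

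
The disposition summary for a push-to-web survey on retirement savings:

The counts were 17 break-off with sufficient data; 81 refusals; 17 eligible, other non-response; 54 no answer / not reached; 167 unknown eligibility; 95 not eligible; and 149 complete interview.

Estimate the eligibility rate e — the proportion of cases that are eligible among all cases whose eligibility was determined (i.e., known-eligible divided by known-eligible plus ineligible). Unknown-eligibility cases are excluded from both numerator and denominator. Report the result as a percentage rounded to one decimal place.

Determined eligible = 149 + 17 + 81 + 54 + 17 = 318
e = 318 / (318 + 95) = 318 / 413 = 0.7700

77.0%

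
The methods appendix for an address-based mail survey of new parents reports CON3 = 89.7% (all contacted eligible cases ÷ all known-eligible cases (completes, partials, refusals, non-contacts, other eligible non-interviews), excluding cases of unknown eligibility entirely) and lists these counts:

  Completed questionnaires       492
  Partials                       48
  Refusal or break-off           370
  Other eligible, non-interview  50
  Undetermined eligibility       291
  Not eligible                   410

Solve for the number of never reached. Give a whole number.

Num → 492 + 48 + 370 + 50 = 960
CON3 = 960 / D = 0.897
D = 960 / 0.897 = 1070.2
Other denominator terms total 960
never reached = 1070.2 − 960 ≈ 110

110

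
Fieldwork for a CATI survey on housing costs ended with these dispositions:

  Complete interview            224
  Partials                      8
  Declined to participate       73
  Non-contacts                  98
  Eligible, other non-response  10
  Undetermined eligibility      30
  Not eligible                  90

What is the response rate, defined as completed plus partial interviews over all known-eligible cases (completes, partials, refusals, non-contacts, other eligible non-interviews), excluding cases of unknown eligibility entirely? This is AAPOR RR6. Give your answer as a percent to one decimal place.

Top → 224 + 8 = 232
Denom → 224 + 8 + 73 + 98 + 10 = 413
RR6 = 232 / 413 = 0.5617

56.2%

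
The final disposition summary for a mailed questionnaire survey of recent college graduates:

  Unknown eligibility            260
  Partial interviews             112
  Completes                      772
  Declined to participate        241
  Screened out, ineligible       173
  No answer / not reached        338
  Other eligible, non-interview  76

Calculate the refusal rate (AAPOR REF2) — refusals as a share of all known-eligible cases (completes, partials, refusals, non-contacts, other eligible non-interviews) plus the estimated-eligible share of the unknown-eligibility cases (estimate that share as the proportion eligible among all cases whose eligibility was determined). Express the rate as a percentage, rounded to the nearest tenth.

Numerator: 241
Determined eligible: 772 + 112 + 241 + 338 + 76 = 1539
e = 1539 / (1539 + 173) = 1539 / 1712 = 0.8989
e × U: 0.8989 × 260 = 233.71
Denominator: 1539 + 233.71 = 1772.71
REF2 = 241 / 1772.71 = 0.1360

13.6%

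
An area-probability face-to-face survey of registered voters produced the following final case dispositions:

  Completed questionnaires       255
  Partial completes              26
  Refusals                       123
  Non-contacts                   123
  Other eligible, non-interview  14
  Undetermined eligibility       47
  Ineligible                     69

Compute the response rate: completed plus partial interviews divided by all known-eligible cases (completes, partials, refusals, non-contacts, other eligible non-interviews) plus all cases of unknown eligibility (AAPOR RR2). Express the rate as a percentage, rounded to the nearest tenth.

Numerator → 255 + 26 = 281
Denominator → 255 + 26 + 123 + 123 + 14 + 47 = 588
RR2 = 281 / 588 = 0.4779

47.8%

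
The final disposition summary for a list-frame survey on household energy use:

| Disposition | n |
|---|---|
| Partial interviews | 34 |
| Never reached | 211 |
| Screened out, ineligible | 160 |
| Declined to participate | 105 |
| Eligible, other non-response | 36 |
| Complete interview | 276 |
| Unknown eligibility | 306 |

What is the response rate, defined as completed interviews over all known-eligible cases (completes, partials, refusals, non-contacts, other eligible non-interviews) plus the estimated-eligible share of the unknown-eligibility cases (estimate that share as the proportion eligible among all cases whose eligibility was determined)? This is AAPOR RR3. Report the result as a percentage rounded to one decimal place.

Top → 276
Known eligible → 276 + 34 + 105 + 211 + 36 = 662
e = 662 / (662 + 160) = 662 / 822 = 0.8054
Eligible share of unknowns → 0.8054 × 306 = 246.45
Base → 662 + 246.45 = 908.45
RR3 = 276 / 908.45 = 0.3038

30.4%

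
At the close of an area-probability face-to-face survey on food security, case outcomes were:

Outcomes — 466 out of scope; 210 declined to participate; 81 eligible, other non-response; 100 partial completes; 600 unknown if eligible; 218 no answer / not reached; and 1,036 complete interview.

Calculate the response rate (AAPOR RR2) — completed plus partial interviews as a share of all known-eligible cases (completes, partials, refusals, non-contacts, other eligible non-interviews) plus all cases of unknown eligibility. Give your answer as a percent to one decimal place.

50.6%

Numerator: 1036 + 100 = 1136
Denominator: 1036 + 100 + 210 + 218 + 81 + 600 = 2245
RR2 = 1136 / 2245 = 0.5060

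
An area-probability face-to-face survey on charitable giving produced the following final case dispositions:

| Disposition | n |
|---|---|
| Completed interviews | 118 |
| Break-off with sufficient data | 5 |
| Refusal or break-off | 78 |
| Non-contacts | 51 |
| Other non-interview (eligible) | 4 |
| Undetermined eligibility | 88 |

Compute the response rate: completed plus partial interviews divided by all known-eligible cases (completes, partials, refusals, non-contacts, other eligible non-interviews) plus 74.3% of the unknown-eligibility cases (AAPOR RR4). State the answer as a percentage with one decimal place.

38.3%

Top → 118 + 5 = 123
Eligible (known) → 118 + 5 + 78 + 51 + 4 = 256
Estimated eligible among unknowns → 0.7430 × 88 = 65.38
Base → 256 + 65.38 = 321.38
RR4 = 123 / 321.38 = 0.3827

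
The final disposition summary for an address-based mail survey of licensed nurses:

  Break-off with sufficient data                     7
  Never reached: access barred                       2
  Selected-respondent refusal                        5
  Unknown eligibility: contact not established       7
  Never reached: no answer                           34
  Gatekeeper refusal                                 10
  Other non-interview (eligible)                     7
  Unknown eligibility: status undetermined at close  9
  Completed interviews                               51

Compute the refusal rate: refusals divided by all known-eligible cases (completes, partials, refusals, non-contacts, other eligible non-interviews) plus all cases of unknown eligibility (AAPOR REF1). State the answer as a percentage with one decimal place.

Refusals = 10 + 5 = 15
No answer / not reached = 34 + 2 = 36
Unknown eligibility = 7 + 9 = 16
Top: 15
Base: 51 + 7 + 15 + 36 + 7 + 16 = 132
REF1 = 15 / 132 = 0.1136

11.4%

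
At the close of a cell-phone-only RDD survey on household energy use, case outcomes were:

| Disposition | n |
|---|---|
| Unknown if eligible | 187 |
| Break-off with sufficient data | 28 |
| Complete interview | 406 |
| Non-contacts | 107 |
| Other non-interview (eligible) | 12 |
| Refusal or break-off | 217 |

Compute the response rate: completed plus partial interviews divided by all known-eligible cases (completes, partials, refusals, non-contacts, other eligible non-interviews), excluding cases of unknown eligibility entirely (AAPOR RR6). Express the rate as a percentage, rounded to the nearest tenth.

Numerator → 406 + 28 = 434
Denominator → 406 + 28 + 217 + 107 + 12 = 770
RR6 = 434 / 770 = 0.5636

56.4%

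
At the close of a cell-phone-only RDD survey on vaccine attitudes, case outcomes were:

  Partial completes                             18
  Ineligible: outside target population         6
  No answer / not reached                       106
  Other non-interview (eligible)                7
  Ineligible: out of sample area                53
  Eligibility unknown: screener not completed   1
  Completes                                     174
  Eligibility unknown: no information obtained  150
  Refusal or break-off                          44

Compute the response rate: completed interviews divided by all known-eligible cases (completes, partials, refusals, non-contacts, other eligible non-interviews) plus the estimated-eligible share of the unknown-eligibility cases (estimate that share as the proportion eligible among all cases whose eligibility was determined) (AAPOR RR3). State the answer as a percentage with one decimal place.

36.4%

Unknown if eligible = 1 + 150 = 151
Ineligible = 6 + 53 = 59
Top = 174
Known eligible = 174 + 18 + 44 + 106 + 7 = 349
e = 349 / (349 + 59) = 349 / 408 = 0.8554
Eligible share of unknowns = 0.8554 × 151 = 129.17
Base = 349 + 129.17 = 478.17
RR3 = 174 / 478.17 = 0.3639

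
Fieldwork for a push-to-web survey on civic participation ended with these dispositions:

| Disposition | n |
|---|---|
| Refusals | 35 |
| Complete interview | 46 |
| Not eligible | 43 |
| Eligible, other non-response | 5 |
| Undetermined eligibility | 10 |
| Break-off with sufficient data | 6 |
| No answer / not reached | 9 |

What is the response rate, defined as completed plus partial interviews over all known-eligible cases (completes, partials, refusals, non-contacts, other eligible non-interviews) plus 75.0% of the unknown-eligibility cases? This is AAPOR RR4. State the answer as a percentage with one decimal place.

47.9%

Num → 46 + 6 = 52
Known eligible → 46 + 6 + 35 + 9 + 5 = 101
e × U → 0.7500 × 10 = 7.50
Base → 101 + 7.50 = 108.50
RR4 = 52 / 108.50 = 0.4793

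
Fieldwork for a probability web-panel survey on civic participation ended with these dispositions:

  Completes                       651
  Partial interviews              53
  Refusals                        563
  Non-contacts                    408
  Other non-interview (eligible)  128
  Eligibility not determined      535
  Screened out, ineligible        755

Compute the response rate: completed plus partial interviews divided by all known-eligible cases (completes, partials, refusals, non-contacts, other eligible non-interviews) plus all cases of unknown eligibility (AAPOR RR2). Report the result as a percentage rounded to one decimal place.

Top → 651 + 53 = 704
Denom → 651 + 53 + 563 + 408 + 128 + 535 = 2338
RR2 = 704 / 2338 = 0.3011

30.1%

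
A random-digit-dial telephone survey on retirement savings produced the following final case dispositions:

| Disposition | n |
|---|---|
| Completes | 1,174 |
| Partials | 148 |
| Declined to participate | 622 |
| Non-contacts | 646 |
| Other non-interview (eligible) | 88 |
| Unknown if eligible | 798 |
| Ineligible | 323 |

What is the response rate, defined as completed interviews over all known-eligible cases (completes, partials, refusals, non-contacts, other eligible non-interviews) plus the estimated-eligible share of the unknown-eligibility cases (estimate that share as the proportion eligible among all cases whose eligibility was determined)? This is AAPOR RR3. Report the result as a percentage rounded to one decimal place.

34.6%

Top = 1174
Known eligible = 1174 + 148 + 622 + 646 + 88 = 2678
e = 2678 / (2678 + 323) = 2678 / 3001 = 0.8924
Estimated eligible among unknowns = 0.8924 × 798 = 712.14
Denominator = 2678 + 712.14 = 3390.14
RR3 = 1174 / 3390.14 = 0.3463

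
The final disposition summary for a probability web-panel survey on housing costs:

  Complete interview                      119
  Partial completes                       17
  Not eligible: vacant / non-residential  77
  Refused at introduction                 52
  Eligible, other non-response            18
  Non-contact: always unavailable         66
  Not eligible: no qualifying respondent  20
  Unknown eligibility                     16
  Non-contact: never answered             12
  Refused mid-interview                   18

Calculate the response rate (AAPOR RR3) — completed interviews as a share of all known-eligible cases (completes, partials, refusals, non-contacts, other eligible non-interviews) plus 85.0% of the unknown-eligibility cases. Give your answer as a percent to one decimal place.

37.7%

Refusals = 52 + 18 = 70
No answer / not reached = 12 + 66 = 78
Screened out, ineligible = 20 + 77 = 97
Top → 119
Determined eligible → 119 + 17 + 70 + 78 + 18 = 302
Estimated eligible among unknowns → 0.8500 × 16 = 13.60
Base → 302 + 13.60 = 315.60
RR3 = 119 / 315.60 = 0.3771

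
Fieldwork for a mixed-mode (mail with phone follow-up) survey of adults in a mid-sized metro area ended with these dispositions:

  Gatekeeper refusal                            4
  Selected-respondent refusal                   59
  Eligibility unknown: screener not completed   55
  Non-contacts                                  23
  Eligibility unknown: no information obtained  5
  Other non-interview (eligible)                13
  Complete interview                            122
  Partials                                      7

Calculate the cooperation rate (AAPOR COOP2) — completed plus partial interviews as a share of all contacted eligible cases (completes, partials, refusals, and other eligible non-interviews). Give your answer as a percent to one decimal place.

Declined to participate = 4 + 59 = 63
Eligibility not determined = 55 + 5 = 60
Top: 122 + 7 = 129
Base: 122 + 7 + 63 + 13 = 205
COOP2 = 129 / 205 = 0.6293

62.9%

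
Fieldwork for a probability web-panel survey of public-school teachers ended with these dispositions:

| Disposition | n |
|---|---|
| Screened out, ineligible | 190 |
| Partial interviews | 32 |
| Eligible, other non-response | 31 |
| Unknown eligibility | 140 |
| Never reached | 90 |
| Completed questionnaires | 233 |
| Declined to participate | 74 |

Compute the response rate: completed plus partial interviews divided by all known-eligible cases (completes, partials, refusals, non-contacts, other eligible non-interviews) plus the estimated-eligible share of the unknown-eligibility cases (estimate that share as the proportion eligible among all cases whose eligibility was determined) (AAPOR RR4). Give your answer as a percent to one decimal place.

Num → 233 + 32 = 265
Known eligible → 233 + 32 + 74 + 90 + 31 = 460
e = 460 / (460 + 190) = 460 / 650 = 0.7077
e × U → 0.7077 × 140 = 99.08
Denom → 460 + 99.08 = 559.08
RR4 = 265 / 559.08 = 0.4740

47.4%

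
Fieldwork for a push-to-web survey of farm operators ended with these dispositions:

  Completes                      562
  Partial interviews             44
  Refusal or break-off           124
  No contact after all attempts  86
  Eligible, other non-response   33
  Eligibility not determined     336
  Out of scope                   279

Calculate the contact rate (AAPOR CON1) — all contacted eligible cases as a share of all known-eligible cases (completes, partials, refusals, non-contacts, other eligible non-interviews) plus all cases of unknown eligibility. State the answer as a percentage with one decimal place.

Num = 562 + 44 + 124 + 33 = 763
Base = 562 + 44 + 124 + 86 + 33 + 336 = 1185
CON1 = 763 / 1185 = 0.6439

64.4%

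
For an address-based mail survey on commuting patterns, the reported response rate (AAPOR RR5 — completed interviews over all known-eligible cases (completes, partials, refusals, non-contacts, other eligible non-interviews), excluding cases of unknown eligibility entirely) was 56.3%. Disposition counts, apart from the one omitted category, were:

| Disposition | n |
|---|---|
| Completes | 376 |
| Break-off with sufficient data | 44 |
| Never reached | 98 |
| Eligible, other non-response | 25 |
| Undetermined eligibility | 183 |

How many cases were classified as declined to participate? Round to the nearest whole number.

RR5 = 376 / D = 0.563
D = 376 / 0.563 = 667.9
Remaining denominator categories sum to 543
declined to participate = 667.9 − 543 ≈ 125

125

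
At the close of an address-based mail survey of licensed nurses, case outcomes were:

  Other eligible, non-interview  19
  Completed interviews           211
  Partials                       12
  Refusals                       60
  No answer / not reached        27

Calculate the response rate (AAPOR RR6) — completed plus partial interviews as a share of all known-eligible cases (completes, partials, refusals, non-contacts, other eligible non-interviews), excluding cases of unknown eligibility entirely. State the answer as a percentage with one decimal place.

67.8%

Numerator → 211 + 12 = 223
Base → 211 + 12 + 60 + 27 + 19 = 329
RR6 = 223 / 329 = 0.6778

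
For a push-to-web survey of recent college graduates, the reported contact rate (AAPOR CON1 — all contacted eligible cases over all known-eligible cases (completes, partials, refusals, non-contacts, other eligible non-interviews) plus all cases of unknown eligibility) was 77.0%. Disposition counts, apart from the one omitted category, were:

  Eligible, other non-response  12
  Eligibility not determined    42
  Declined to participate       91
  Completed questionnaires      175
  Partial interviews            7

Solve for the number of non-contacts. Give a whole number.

43

Num → 175 + 7 + 91 + 12 = 285
CON1 = 285 / D = 0.770
D = 285 / 0.770 = 370.1
Rest of base = 327
non-contacts = 370.1 − 327 ≈ 43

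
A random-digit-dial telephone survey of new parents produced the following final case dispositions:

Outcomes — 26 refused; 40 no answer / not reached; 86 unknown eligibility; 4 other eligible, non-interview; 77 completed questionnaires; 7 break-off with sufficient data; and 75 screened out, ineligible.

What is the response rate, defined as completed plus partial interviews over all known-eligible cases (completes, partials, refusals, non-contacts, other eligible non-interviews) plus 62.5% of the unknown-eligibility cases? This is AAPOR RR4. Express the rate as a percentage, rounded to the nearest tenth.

40.4%

Top: 77 + 7 = 84
Eligible (known): 77 + 7 + 26 + 40 + 4 = 154
e × U: 0.6250 × 86 = 53.75
Denom: 154 + 53.75 = 207.75
RR4 = 84 / 207.75 = 0.4043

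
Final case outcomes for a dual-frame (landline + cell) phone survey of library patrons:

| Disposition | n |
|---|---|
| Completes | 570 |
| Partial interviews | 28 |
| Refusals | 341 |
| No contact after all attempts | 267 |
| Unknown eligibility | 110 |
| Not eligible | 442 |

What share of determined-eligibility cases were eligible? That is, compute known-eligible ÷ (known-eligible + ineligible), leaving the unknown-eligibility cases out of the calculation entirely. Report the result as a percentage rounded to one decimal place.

Eligible (known) → 570 + 28 + 341 + 267 = 1206
e = 1206 / (1206 + 442) = 1206 / 1648 = 0.7318

73.2%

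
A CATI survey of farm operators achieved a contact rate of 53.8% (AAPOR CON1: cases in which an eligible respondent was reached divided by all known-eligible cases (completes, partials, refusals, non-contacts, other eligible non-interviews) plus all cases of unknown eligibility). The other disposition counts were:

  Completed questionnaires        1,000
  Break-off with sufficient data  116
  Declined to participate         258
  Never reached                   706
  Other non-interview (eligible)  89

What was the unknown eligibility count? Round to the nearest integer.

Top = 1000 + 116 + 258 + 89 = 1463
CON1 = 1463 / D = 0.538
D = 1463 / 0.538 = 2719.3
Remaining denominator categories sum to 2169
unknown eligibility = 2719.3 − 2169 ≈ 550

550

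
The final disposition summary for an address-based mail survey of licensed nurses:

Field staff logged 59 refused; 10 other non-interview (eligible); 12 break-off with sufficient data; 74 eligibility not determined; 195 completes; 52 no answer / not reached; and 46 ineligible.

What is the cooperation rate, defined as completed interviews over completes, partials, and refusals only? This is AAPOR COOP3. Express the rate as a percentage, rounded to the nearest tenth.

73.3%

Top = 195
Denominator = 195 + 12 + 59 = 266
COOP3 = 195 / 266 = 0.7331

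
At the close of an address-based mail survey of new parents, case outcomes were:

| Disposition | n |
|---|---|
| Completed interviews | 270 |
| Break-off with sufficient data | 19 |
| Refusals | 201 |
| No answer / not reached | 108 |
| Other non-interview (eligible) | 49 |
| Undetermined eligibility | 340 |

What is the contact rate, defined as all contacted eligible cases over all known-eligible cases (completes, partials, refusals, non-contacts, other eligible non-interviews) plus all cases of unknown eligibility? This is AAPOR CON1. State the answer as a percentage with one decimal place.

54.6%

Top → 270 + 19 + 201 + 49 = 539
Denominator → 270 + 19 + 201 + 108 + 49 + 340 = 987
CON1 = 539 / 987 = 0.5461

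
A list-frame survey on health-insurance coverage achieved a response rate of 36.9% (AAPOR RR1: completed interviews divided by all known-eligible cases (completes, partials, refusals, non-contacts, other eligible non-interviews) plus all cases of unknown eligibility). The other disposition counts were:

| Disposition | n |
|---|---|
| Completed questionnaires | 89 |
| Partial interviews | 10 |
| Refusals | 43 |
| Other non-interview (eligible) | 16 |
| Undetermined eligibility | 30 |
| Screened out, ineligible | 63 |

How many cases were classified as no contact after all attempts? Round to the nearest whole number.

53

RR1 = 89 / D = 0.369
D = 89 / 0.369 = 241.2
Other denominator terms total 188
no contact after all attempts = 241.2 − 188 ≈ 53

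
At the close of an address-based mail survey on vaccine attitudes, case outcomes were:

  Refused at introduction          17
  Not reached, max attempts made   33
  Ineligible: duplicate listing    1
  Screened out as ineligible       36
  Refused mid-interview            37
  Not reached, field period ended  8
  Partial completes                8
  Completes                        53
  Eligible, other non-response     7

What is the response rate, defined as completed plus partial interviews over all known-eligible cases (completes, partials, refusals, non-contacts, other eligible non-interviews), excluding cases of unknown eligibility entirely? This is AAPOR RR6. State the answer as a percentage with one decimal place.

37.4%

Declined to participate = 17 + 37 = 54
No contact after all attempts = 8 + 33 = 41
Ineligible = 36 + 1 = 37
Numerator: 53 + 8 = 61
Denominator: 53 + 8 + 54 + 41 + 7 = 163
RR6 = 61 / 163 = 0.3742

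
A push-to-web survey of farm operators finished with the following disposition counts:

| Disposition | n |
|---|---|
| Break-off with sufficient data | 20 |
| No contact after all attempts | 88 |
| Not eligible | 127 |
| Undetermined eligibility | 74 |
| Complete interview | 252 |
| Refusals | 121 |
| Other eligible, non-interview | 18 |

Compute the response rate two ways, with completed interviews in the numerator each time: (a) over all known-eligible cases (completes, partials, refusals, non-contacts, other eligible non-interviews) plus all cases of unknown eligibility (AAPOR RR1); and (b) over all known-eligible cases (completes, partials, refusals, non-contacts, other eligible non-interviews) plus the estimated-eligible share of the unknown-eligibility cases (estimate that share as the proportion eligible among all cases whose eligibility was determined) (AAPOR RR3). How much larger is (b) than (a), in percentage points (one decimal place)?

1.2

Numerator = 252
Denominator = 252 + 20 + 121 + 88 + 18 + 74 = 573
RR1 = 252 / 573 = 0.4398
Determined eligible = 252 + 20 + 121 + 88 + 18 = 499
e = 499 / (499 + 127) = 499 / 626 = 0.7971
Estimated eligible among unknowns = 0.7971 × 74 = 58.99
Denominator = 499 + 58.99 = 557.99
RR3 = 252 / 557.99 = 0.4516
Difference = 45.16 − 43.98 = 1.18 percentage points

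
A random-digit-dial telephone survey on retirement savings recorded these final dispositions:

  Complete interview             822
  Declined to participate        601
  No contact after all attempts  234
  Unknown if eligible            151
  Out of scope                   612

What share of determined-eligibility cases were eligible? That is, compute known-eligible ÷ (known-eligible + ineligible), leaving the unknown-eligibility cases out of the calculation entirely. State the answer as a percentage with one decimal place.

Known eligible: 822 + 601 + 234 = 1657
e = 1657 / (1657 + 612) = 1657 / 2269 = 0.7303

73.0%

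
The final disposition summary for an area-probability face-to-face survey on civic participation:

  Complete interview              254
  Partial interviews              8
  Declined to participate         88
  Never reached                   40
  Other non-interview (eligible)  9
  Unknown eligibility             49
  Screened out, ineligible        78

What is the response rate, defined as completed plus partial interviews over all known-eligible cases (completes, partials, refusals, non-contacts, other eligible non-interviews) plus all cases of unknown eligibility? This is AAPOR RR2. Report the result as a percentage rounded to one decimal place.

Numerator: 254 + 8 = 262
Base: 254 + 8 + 88 + 40 + 9 + 49 = 448
RR2 = 262 / 448 = 0.5848

58.5%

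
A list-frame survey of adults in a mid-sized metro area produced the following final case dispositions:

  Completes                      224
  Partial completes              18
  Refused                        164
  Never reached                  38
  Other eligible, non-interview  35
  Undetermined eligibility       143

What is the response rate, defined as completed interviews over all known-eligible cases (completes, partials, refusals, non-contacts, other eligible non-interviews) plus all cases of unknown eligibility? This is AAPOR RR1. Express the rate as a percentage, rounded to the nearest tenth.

Num = 224
Denom = 224 + 18 + 164 + 38 + 35 + 143 = 622
RR1 = 224 / 622 = 0.3601

36.0%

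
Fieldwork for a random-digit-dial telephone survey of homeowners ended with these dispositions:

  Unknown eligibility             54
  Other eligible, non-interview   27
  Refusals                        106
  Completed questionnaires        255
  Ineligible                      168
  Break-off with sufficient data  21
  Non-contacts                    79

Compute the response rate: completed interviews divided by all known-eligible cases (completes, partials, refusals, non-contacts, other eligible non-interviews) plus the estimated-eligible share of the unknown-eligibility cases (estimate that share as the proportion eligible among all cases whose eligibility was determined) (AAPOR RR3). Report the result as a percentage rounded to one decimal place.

48.3%

Top: 255
Eligible (known): 255 + 21 + 106 + 79 + 27 = 488
e = 488 / (488 + 168) = 488 / 656 = 0.7439
Estimated eligible among unknowns: 0.7439 × 54 = 40.17
Denom: 488 + 40.17 = 528.17
RR3 = 255 / 528.17 = 0.4828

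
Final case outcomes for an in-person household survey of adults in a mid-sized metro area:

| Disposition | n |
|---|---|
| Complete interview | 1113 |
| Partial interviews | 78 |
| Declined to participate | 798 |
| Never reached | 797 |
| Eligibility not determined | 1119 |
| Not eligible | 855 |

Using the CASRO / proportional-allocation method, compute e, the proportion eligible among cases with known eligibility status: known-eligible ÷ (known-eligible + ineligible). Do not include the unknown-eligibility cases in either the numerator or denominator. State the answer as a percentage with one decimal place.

Known eligible → 1113 + 78 + 798 + 797 = 2786
e = 2786 / (2786 + 855) = 2786 / 3641 = 0.7652

76.5%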